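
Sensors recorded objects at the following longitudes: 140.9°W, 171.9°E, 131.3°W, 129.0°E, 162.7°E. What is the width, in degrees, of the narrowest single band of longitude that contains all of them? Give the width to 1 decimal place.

Sort the longitudes: -140.9°, -131.3°, +129.0°, +162.7°, +171.9°.
Eastward gaps between consecutive values (wrapping around): 9.6°, 260.3°, 33.7°, 9.2°, 47.2°.
Largest gap = 260.3° ⇒ minimal covering band is its complement: 360° − 260.3° = 99.7°.
Band runs from +129.0° eastward to -131.3°, crossing the antimeridian.

99.7°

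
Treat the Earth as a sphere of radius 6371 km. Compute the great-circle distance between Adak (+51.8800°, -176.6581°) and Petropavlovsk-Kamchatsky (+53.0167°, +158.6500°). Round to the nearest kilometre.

1670 km

Δλ = 158.6500 − -176.6581 = 335.3081°; wrapped into (−180°, 180°]: -24.6919°.
Δφ = 53.0167 − 51.8800 = 1.1367°.
a = sin²(Δφ/2) + cos φ₁ · cos φ₂ · sin²(Δλ/2) = 0.017076.
c = 2·atan2(√a, √(1−a)) = 0.26210 rad → d = 6371·c ≈ 1669.83 km.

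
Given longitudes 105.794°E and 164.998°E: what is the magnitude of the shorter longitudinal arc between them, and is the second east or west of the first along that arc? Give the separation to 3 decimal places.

59.204° east

Raw difference: 164.998 − 105.794 = 59.204°.
Normalise into (−180°, 180°]: 59.204° stays 59.204°.
Positive ⇒ the second point lies to the east; separation 59.204°.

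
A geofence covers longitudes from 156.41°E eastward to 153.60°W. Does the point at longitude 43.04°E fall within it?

No

Band width going east from +156.41° to -153.60°: ((-153.60 − 156.41) mod 360) = 49.99°.
Offset of +43.04° east of the west edge: ((43.04 − 156.41) mod 360) = 246.63°.
246.63° > 49.99° ⇒ outside.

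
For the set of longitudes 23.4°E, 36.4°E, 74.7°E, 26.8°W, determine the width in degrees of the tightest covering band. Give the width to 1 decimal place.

101.5°

Sort the longitudes: -26.8°, +23.4°, +36.4°, +74.7°.
Eastward gaps between consecutive values (wrapping around): 50.2°, 13.0°, 38.3°, 258.5°.
Largest gap = 258.5° ⇒ minimal covering band is its complement: 360° − 258.5° = 101.5°.
Band runs from -26.8° eastward to +74.7°.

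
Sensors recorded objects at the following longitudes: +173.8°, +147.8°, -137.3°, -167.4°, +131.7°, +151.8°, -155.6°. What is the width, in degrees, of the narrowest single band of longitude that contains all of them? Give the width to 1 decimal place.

91.0°

Sort the longitudes: -167.4°, -155.6°, -137.3°, +131.7°, +147.8°, +151.8°, +173.8°.
Eastward gaps between consecutive values (wrapping around): 11.8°, 18.3°, 269.0°, 16.1°, 4.0°, 22.0°, 18.8°.
Largest gap = 269.0° ⇒ minimal covering band is its complement: 360° − 269.0° = 91.0°.
Band runs from +131.7° eastward to -137.3°, crossing the antimeridian.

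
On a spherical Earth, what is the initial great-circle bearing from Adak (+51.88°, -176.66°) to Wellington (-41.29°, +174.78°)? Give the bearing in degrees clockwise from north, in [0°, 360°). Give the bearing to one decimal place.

186.4°

Δλ = 174.78 − -176.66 = 351.44°; wrapped into (−180°, 180°]: -8.56°.
θ = atan2( sin Δλ · cos φ₂ , cos φ₁ · sin φ₂ − sin φ₁ · cos φ₂ · cos Δλ )
  = atan2(-0.11184, -0.99189) = -173.567° → normalised to [0°, 360°): 186.433°.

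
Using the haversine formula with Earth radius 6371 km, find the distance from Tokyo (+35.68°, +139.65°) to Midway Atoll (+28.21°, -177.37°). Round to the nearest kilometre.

Δλ = -177.37 − 139.65 = -317.02°; wrapped into (−180°, 180°]: 42.98°.
Δφ = 28.21 − 35.68 = -7.47°.
a = sin²(Δφ/2) + cos φ₁ · cos φ₂ · sin²(Δλ/2) = 0.100307.
c = 2·atan2(√a, √(1−a)) = 0.64453 rad → d = 6371·c ≈ 4106.27 km.

4106 km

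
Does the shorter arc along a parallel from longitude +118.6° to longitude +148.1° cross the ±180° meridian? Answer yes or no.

No

Signed shortest Δλ = ((148.1 − 118.6 + 180) mod 360) − 180 = 29.5°.
Going east by 29.5° from +118.6° reaches +148.1° without touching 180°.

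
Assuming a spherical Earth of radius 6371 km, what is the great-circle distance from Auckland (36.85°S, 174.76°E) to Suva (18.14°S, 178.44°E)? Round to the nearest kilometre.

2111 km

Δλ = 178.44 − 174.76 = 3.68°.
Δφ = -18.14 − -36.85 = 18.71°.
a = sin²(Δφ/2) + cos φ₁ · cos φ₂ · sin²(Δλ/2) = 0.027207.
c = 2·atan2(√a, √(1−a)) = 0.33140 rad → d = 6371·c ≈ 2111.38 km.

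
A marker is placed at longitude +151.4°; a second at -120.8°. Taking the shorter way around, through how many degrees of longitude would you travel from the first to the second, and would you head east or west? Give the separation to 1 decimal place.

87.8° east

Raw difference: -120.8 − 151.4 = -272.2°.
Normalise into (−180°, 180°]: -272.2° + 360° = 87.8°.
Positive ⇒ the second point lies to the east; separation 87.8°.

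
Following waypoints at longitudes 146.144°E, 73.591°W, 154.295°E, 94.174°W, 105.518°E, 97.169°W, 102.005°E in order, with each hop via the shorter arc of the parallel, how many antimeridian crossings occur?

Leg 1: +146.144° → -73.591°, shortest Δλ = 140.265° (east) — crosses 180°.
Leg 2: -73.591° → +154.295°, shortest Δλ = -132.114° (west) — crosses 180°.
Leg 3: +154.295° → -94.174°, shortest Δλ = 111.531° (east) — crosses 180°.
Leg 4: -94.174° → +105.518°, shortest Δλ = -160.308° (west) — crosses 180°.
Leg 5: +105.518° → -97.169°, shortest Δλ = 157.313° (east) — crosses 180°.
Leg 6: -97.169° → +102.005°, shortest Δλ = -160.826° (west) — crosses 180°.
Total crossings: 6.

6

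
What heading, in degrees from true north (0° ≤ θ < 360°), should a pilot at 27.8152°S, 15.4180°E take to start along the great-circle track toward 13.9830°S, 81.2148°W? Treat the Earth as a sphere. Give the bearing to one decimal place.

Δλ = -81.2148 − 15.4180 = -96.6328°.
θ = atan2( sin Δλ · cos φ₂ , cos φ₁ · sin φ₂ − sin φ₁ · cos φ₂ · cos Δλ )
  = atan2(-0.96387, -0.26602) = -105.429° → normalised to [0°, 360°): 254.571°.

254.6°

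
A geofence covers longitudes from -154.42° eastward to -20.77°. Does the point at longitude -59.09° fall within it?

Yes

Band width going east from -154.42° to -20.77°: ((-20.77 − -154.42) mod 360) = 133.65°.
Offset of -59.09° east of the west edge: ((-59.09 − -154.42) mod 360) = 95.33°.
95.33° ≤ 133.65° ⇒ inside.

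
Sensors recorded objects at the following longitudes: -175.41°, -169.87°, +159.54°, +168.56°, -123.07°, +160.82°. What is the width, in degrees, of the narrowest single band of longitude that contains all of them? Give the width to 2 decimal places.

77.39°

Sort the longitudes: -175.41°, -169.87°, -123.07°, +159.54°, +160.82°, +168.56°.
Eastward gaps between consecutive values (wrapping around): 5.54°, 46.80°, 282.61°, 1.28°, 7.74°, 16.03°.
Largest gap = 282.61° ⇒ minimal covering band is its complement: 360° − 282.61° = 77.39°.
Band runs from +159.54° eastward to -123.07°, crossing the antimeridian.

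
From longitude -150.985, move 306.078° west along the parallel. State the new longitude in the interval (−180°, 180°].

Start at -150.985°; shift −306.078° → -457.063°.
-457.063° lies outside (−180°, 180°]; add 360° → -97.063°.

-97.063°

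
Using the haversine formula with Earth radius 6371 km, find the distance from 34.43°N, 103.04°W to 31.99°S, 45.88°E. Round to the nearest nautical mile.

Δλ = 45.88 − -103.04 = 148.92°.
Δφ = -31.99 − 34.43 = -66.42°.
a = sin²(Δφ/2) + cos φ₁ · cos φ₂ · sin²(Δλ/2) = 0.949335.
c = 2·atan2(√a, √(1−a)) = 2.68752 rad → d = 6371·c ≈ 17122.21 km ≈ 9245.25 nmi.

9245 nmi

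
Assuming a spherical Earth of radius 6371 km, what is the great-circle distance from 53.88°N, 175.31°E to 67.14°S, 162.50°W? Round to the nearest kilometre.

13584 km

Δλ = -162.50 − 175.31 = -337.81°; wrapped into (−180°, 180°]: 22.19°.
Δφ = -67.14 − 53.88 = -121.02°.
a = sin²(Δφ/2) + cos φ₁ · cos φ₂ · sin²(Δλ/2) = 0.766149.
c = 2·atan2(√a, √(1−a)) = 2.13211 rad → d = 6371·c ≈ 13583.67 km.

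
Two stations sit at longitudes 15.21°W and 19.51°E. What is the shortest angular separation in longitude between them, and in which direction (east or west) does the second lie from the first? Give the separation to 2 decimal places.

Raw difference: 19.51 − -15.21 = 34.72°.
Normalise into (−180°, 180°]: 34.72° stays 34.72°.
Positive ⇒ the second point lies to the east; separation 34.72°.

34.72° east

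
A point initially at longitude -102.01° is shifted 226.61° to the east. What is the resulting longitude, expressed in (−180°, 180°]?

+124.60°

Start at -102.01°; shift +226.61° → +124.60°.
+124.60° already lies in (−180°, 180°].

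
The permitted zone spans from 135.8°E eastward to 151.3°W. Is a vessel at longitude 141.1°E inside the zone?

Band width going east from +135.8° to -151.3°: ((-151.3 − 135.8) mod 360) = 72.9°.
Offset of +141.1° east of the west edge: ((141.1 − 135.8) mod 360) = 5.3°.
5.3° ≤ 72.9° ⇒ inside.

Yes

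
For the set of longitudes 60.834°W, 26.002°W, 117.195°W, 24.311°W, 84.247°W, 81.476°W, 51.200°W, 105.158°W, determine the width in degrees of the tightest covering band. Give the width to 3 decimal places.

92.884°

Sort the longitudes: -117.195°, -105.158°, -84.247°, -81.476°, -60.834°, -51.200°, -26.002°, -24.311°.
Eastward gaps between consecutive values (wrapping around): 12.037°, 20.911°, 2.771°, 20.642°, 9.634°, 25.198°, 1.691°, 267.116°.
Largest gap = 267.116° ⇒ minimal covering band is its complement: 360° − 267.116° = 92.884°.
Band runs from -117.195° eastward to -24.311°.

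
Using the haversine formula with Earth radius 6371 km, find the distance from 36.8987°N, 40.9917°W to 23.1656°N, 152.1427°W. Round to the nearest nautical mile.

5504 nmi

Δλ = -152.1427 − -40.9917 = -111.1510°.
Δφ = 23.1656 − 36.8987 = -13.7331°.
a = sin²(Δφ/2) + cos φ₁ · cos φ₂ · sin²(Δλ/2) = 0.514548.
c = 2·atan2(√a, √(1−a)) = 1.59990 rad → d = 6371·c ≈ 10192.93 km ≈ 5503.74 nmi.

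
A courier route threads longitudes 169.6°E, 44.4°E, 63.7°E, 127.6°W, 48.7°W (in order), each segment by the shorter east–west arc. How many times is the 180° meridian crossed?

1

Leg 1: +169.6° → +44.4°, shortest Δλ = -125.2° (west) — does not cross 180°.
Leg 2: +44.4° → +63.7°, shortest Δλ = 19.3° (east) — does not cross 180°.
Leg 3: +63.7° → -127.6°, shortest Δλ = 168.7° (east) — crosses 180°.
Leg 4: -127.6° → -48.7°, shortest Δλ = 78.9° (east) — does not cross 180°.
Total crossings: 1.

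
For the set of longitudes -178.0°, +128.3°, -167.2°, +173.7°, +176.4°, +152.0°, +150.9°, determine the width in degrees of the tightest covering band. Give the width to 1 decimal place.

64.5°

Sort the longitudes: -178.0°, -167.2°, +128.3°, +150.9°, +152.0°, +173.7°, +176.4°.
Eastward gaps between consecutive values (wrapping around): 10.8°, 295.5°, 22.6°, 1.1°, 21.7°, 2.7°, 5.6°.
Largest gap = 295.5° ⇒ minimal covering band is its complement: 360° − 295.5° = 64.5°.
Band runs from +128.3° eastward to -167.2°, crossing the antimeridian.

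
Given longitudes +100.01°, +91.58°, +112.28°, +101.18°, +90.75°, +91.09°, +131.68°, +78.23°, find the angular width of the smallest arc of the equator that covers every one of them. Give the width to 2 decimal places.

53.45°

Sort the longitudes: +78.23°, +90.75°, +91.09°, +91.58°, +100.01°, +101.18°, +112.28°, +131.68°.
Eastward gaps between consecutive values (wrapping around): 12.52°, 0.34°, 0.49°, 8.43°, 1.17°, 11.10°, 19.40°, 306.55°.
Largest gap = 306.55° ⇒ minimal covering band is its complement: 360° − 306.55° = 53.45°.
Band runs from +78.23° eastward to +131.68°.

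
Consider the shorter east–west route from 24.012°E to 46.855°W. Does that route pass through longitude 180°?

No

Signed shortest Δλ = ((-46.855 − 24.012 + 180) mod 360) − 180 = -70.867°.
Going west by 70.867° from +24.012° reaches -46.855° without touching 180°.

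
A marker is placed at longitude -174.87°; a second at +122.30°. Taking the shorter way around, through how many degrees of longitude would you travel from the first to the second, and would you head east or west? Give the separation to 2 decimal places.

Raw difference: 122.30 − -174.87 = 297.17°.
Normalise into (−180°, 180°]: 297.17° − 360° = -62.83°.
Negative ⇒ the second point lies to the west; separation 62.83°.

62.83° west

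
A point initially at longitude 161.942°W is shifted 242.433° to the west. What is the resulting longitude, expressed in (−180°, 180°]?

44.375°W

Start at -161.942°; shift −242.433° → -404.375°.
-404.375° lies outside (−180°, 180°]; add 360° → -44.375°.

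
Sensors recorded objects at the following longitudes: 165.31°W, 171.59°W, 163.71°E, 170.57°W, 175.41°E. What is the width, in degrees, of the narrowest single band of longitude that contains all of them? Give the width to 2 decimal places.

30.98°

Sort the longitudes: -171.59°, -170.57°, -165.31°, +163.71°, +175.41°.
Eastward gaps between consecutive values (wrapping around): 1.02°, 5.26°, 329.02°, 11.70°, 13.00°.
Largest gap = 329.02° ⇒ minimal covering band is its complement: 360° − 329.02° = 30.98°.
Band runs from +163.71° eastward to -165.31°, crossing the antimeridian.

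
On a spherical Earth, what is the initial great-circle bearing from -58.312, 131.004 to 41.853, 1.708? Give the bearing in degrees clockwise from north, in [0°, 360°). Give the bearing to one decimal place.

Δλ = 1.708 − 131.004 = -129.296°.
θ = atan2( sin Δλ · cos φ₂ , cos φ₁ · sin φ₂ − sin φ₁ · cos φ₂ · cos Δλ )
  = atan2(-0.57643, -0.05093) = -95.049° → normalised to [0°, 360°): 264.951°.

265.0°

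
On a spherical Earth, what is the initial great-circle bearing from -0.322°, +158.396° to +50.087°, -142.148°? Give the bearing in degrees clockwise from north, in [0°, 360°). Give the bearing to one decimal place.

35.7°

Δλ = -142.148 − 158.396 = -300.544°; wrapped into (−180°, 180°]: 59.456°.
θ = atan2( sin Δλ · cos φ₂ , cos φ₁ · sin φ₂ − sin φ₁ · cos φ₂ · cos Δλ )
  = atan2(0.55259, 0.76884) = 35.706° → normalised to [0°, 360°): 35.706°.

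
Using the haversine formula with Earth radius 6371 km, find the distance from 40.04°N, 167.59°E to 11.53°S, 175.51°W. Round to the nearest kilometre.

5994 km

Δλ = -175.51 − 167.59 = -343.10°; wrapped into (−180°, 180°]: 16.90°.
Δφ = -11.53 − 40.04 = -51.57°.
a = sin²(Δφ/2) + cos φ₁ · cos φ₂ · sin²(Δλ/2) = 0.205419.
c = 2·atan2(√a, √(1−a)) = 0.94078 rad → d = 6371·c ≈ 5993.68 km.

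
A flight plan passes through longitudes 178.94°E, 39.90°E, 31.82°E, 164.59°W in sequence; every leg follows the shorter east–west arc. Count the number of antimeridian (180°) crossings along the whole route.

Leg 1: +178.94° → +39.90°, shortest Δλ = -139.04° (west) — does not cross 180°.
Leg 2: +39.90° → +31.82°, shortest Δλ = -8.08° (west) — does not cross 180°.
Leg 3: +31.82° → -164.59°, shortest Δλ = 163.59° (east) — crosses 180°.
Total crossings: 1.

1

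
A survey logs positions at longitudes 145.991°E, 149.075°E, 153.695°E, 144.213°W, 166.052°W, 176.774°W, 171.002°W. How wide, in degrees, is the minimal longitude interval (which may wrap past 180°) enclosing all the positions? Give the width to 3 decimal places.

69.796°

Sort the longitudes: -176.774°, -171.002°, -166.052°, -144.213°, +145.991°, +149.075°, +153.695°.
Eastward gaps between consecutive values (wrapping around): 5.772°, 4.950°, 21.839°, 290.204°, 3.084°, 4.620°, 29.531°.
Largest gap = 290.204° ⇒ minimal covering band is its complement: 360° − 290.204° = 69.796°.
Band runs from +145.991° eastward to -144.213°, crossing the antimeridian.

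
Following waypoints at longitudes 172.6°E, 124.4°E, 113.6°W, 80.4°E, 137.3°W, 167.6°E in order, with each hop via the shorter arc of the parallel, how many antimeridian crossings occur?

Leg 1: +172.6° → +124.4°, shortest Δλ = -48.2° (west) — does not cross 180°.
Leg 2: +124.4° → -113.6°, shortest Δλ = 122.0° (east) — crosses 180°.
Leg 3: -113.6° → +80.4°, shortest Δλ = -166.0° (west) — crosses 180°.
Leg 4: +80.4° → -137.3°, shortest Δλ = 142.3° (east) — crosses 180°.
Leg 5: -137.3° → +167.6°, shortest Δλ = -55.1° (west) — crosses 180°.
Total crossings: 4.

4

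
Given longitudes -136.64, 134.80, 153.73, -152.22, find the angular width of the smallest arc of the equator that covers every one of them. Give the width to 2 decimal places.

88.56°

Sort the longitudes: -152.22°, -136.64°, +134.80°, +153.73°.
Eastward gaps between consecutive values (wrapping around): 15.58°, 271.44°, 18.93°, 54.05°.
Largest gap = 271.44° ⇒ minimal covering band is its complement: 360° − 271.44° = 88.56°.
Band runs from +134.80° eastward to -136.64°, crossing the antimeridian.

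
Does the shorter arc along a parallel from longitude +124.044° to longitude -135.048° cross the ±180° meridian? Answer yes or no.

Yes

Naïve |-135.048 − 124.044| = 259.092° > 180°, so the shorter arc goes the other way round — across 180°.
Signed shortest Δλ = ((-135.048 − 124.044 + 180) mod 360) − 180 = 100.908°.
Going east by 100.908° from +124.044° passes through 180° before reaching -135.048°.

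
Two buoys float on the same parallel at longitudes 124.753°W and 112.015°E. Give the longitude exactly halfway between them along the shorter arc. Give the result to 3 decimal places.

173.631°E

Signed shortest Δλ from -124.753° to +112.015° is -123.232°.
Midpoint longitude = -124.753° + (-123.232°)/2 = -124.753° − 61.616° = -186.369°.
Normalise into (−180°, 180°]: +173.631°.
(The naïve average (-124.753 + +112.015)/2 = -6.369° is on the wrong side of the globe.)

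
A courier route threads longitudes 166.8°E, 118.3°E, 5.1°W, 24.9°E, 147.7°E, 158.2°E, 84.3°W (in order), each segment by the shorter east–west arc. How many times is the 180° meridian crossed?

Leg 1: +166.8° → +118.3°, shortest Δλ = -48.5° (west) — does not cross 180°.
Leg 2: +118.3° → -5.1°, shortest Δλ = -123.4° (west) — does not cross 180°.
Leg 3: -5.1° → +24.9°, shortest Δλ = 30.0° (east) — does not cross 180°.
Leg 4: +24.9° → +147.7°, shortest Δλ = 122.8° (east) — does not cross 180°.
Leg 5: +147.7° → +158.2°, shortest Δλ = 10.5° (east) — does not cross 180°.
Leg 6: +158.2° → -84.3°, shortest Δλ = 117.5° (east) — crosses 180°.
Total crossings: 1.

1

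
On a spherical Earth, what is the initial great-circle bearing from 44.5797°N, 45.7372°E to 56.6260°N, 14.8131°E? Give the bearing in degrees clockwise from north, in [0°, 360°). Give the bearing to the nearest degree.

313°

Δλ = 14.8131 − 45.7372 = -30.9241°.
θ = atan2( sin Δλ · cos φ₂ , cos φ₁ · sin φ₂ − sin φ₁ · cos φ₂ · cos Δλ )
  = atan2(-0.28270, 0.26359) = -47.003° → normalised to [0°, 360°): 312.997°.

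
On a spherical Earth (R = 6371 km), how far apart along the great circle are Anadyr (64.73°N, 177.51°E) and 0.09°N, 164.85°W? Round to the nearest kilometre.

Δλ = -164.85 − 177.51 = -342.36°; wrapped into (−180°, 180°]: 17.64°.
Δφ = 0.09 − 64.73 = -64.64°.
a = sin²(Δφ/2) + cos φ₁ · cos φ₂ · sin²(Δλ/2) = 0.295884.
c = 2·atan2(√a, √(1−a)) = 1.15028 rad → d = 6371·c ≈ 7328.43 km.

7328 km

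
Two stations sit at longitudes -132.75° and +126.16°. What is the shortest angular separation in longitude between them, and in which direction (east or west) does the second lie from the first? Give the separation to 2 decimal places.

101.09° west

Raw difference: 126.16 − -132.75 = 258.91°.
Normalise into (−180°, 180°]: 258.91° − 360° = -101.09°.
Negative ⇒ the second point lies to the west; separation 101.09°.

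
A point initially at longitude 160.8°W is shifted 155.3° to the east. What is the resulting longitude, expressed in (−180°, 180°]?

5.5°W

Start at -160.8°; shift +155.3° → -5.5°.
-5.5° already lies in (−180°, 180°].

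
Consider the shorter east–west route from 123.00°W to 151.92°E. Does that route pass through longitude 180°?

Yes

Naïve |151.92 − -123.00| = 274.92° > 180°, so the shorter arc goes the other way round — across 180°.
Signed shortest Δλ = ((151.92 − -123.00 + 180) mod 360) − 180 = -85.08°.
Going west by 85.08° from -123.00° passes through 180° before reaching +151.92°.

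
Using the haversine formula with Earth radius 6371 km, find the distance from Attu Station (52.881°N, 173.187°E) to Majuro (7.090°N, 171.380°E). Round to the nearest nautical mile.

Δλ = 171.380 − 173.187 = -1.807°.
Δφ = 7.090 − 52.881 = -45.791°.
a = sin²(Δφ/2) + cos φ₁ · cos φ₂ · sin²(Δλ/2) = 0.151510.
c = 2·atan2(√a, √(1−a)) = 0.79962 rad → d = 6371·c ≈ 5094.37 km ≈ 2750.74 nmi.

2751 nmi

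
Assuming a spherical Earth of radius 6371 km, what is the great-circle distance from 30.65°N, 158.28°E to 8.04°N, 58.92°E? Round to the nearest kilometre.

10436 km

Δλ = 58.92 − 158.28 = -99.36°.
Δφ = 8.04 − 30.65 = -22.61°.
a = sin²(Δφ/2) + cos φ₁ · cos φ₂ · sin²(Δλ/2) = 0.533620.
c = 2·atan2(√a, √(1−a)) = 1.63809 rad → d = 6371·c ≈ 10436.25 km.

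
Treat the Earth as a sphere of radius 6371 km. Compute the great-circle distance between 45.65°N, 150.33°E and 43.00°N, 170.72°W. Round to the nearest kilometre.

Δλ = -170.72 − 150.33 = -321.05°; wrapped into (−180°, 180°]: 38.95°.
Δφ = 43.00 − 45.65 = -2.65°.
a = sin²(Δφ/2) + cos φ₁ · cos φ₂ · sin²(Δλ/2) = 0.057361.
c = 2·atan2(√a, √(1−a)) = 0.48370 rad → d = 6371·c ≈ 3081.68 km.

3082 km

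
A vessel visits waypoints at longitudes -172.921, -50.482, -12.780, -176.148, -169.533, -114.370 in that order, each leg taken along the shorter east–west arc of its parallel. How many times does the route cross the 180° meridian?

Leg 1: -172.921° → -50.482°, shortest Δλ = 122.439° (east) — does not cross 180°.
Leg 2: -50.482° → -12.780°, shortest Δλ = 37.702° (east) — does not cross 180°.
Leg 3: -12.780° → -176.148°, shortest Δλ = -163.368° (west) — does not cross 180°.
Leg 4: -176.148° → -169.533°, shortest Δλ = 6.615° (east) — does not cross 180°.
Leg 5: -169.533° → -114.370°, shortest Δλ = 55.163° (east) — does not cross 180°.
Total crossings: 0.

0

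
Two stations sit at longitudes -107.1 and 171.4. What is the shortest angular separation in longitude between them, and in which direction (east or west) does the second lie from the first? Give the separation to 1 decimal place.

81.5° west

Raw difference: 171.4 − -107.1 = 278.5°.
Normalise into (−180°, 180°]: 278.5° − 360° = -81.5°.
Negative ⇒ the second point lies to the west; separation 81.5°.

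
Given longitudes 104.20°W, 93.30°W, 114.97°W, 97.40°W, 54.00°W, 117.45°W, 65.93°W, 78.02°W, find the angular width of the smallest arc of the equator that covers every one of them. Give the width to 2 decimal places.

63.45°

Sort the longitudes: -117.45°, -114.97°, -104.20°, -97.40°, -93.30°, -78.02°, -65.93°, -54.00°.
Eastward gaps between consecutive values (wrapping around): 2.48°, 10.77°, 6.80°, 4.10°, 15.28°, 12.09°, 11.93°, 296.55°.
Largest gap = 296.55° ⇒ minimal covering band is its complement: 360° − 296.55° = 63.45°.
Band runs from -117.45° eastward to -54.00°.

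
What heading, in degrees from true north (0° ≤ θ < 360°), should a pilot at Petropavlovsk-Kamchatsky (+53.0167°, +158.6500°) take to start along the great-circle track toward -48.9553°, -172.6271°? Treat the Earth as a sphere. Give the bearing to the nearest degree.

161°

Δλ = -172.6271 − 158.6500 = -331.2771°; wrapped into (−180°, 180°]: 28.7229°.
θ = atan2( sin Δλ · cos φ₂ , cos φ₁ · sin φ₂ − sin φ₁ · cos φ₂ · cos Δλ )
  = atan2(0.31557, -0.91371) = 160.947° → normalised to [0°, 360°): 160.947°.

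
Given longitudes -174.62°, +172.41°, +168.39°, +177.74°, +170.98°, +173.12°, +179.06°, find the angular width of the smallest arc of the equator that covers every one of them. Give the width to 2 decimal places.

16.99°

Sort the longitudes: -174.62°, +168.39°, +170.98°, +172.41°, +173.12°, +177.74°, +179.06°.
Eastward gaps between consecutive values (wrapping around): 343.01°, 2.59°, 1.43°, 0.71°, 4.62°, 1.32°, 6.32°.
Largest gap = 343.01° ⇒ minimal covering band is its complement: 360° − 343.01° = 16.99°.
Band runs from +168.39° eastward to -174.62°, crossing the antimeridian.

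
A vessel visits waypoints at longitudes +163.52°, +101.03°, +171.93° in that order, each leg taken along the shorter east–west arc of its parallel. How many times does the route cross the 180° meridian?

Leg 1: +163.52° → +101.03°, shortest Δλ = -62.49° (west) — does not cross 180°.
Leg 2: +101.03° → +171.93°, shortest Δλ = 70.9° (east) — does not cross 180°.
Total crossings: 0.

0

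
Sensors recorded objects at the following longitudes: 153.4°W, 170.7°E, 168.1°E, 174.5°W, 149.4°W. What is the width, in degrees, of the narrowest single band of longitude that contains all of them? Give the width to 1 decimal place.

42.5°

Sort the longitudes: -174.5°, -153.4°, -149.4°, +168.1°, +170.7°.
Eastward gaps between consecutive values (wrapping around): 21.1°, 4.0°, 317.5°, 2.6°, 14.8°.
Largest gap = 317.5° ⇒ minimal covering band is its complement: 360° − 317.5° = 42.5°.
Band runs from +168.1° eastward to -149.4°, crossing the antimeridian.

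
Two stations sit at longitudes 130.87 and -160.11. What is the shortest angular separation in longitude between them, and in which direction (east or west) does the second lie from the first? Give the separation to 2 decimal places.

69.02° east

Raw difference: -160.11 − 130.87 = -290.98°.
Normalise into (−180°, 180°]: -290.98° + 360° = 69.02°.
Positive ⇒ the second point lies to the east; separation 69.02°.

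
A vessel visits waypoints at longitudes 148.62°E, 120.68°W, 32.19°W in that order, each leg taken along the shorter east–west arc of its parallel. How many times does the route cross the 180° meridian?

1

Leg 1: +148.62° → -120.68°, shortest Δλ = 90.7° (east) — crosses 180°.
Leg 2: -120.68° → -32.19°, shortest Δλ = 88.49° (east) — does not cross 180°.
Total crossings: 1.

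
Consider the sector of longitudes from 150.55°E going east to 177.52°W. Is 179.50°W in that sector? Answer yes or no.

Yes

Band width going east from +150.55° to -177.52°: ((-177.52 − 150.55) mod 360) = 31.93°.
Offset of -179.50° east of the west edge: ((-179.50 − 150.55) mod 360) = 29.95°.
29.95° ≤ 31.93° ⇒ inside.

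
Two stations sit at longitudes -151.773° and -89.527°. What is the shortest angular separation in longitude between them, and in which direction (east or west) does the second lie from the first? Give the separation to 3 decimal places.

62.246° east

Raw difference: -89.527 − -151.773 = 62.246°.
Normalise into (−180°, 180°]: 62.246° stays 62.246°.
Positive ⇒ the second point lies to the east; separation 62.246°.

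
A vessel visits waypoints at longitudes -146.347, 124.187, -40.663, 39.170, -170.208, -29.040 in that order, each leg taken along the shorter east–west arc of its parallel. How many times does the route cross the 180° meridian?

2

Leg 1: -146.347° → +124.187°, shortest Δλ = -89.466° (west) — crosses 180°.
Leg 2: +124.187° → -40.663°, shortest Δλ = -164.85° (west) — does not cross 180°.
Leg 3: -40.663° → +39.170°, shortest Δλ = 79.833° (east) — does not cross 180°.
Leg 4: +39.170° → -170.208°, shortest Δλ = 150.622° (east) — crosses 180°.
Leg 5: -170.208° → -29.040°, shortest Δλ = 141.168° (east) — does not cross 180°.
Total crossings: 2.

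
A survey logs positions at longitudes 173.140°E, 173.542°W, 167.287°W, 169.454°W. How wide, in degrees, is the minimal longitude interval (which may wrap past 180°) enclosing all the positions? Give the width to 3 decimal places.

Sort the longitudes: -173.542°, -169.454°, -167.287°, +173.140°.
Eastward gaps between consecutive values (wrapping around): 4.088°, 2.167°, 340.427°, 13.318°.
Largest gap = 340.427° ⇒ minimal covering band is its complement: 360° − 340.427° = 19.573°.
Band runs from +173.140° eastward to -167.287°, crossing the antimeridian.

19.573°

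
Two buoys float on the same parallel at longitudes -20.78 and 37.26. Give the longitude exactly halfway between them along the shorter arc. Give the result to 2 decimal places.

Signed shortest Δλ from -20.78° to +37.26° is +58.04°.
Midpoint longitude = -20.78° + (+58.04°)/2 = -20.78° + 29.02° = +8.24°.

+8.24°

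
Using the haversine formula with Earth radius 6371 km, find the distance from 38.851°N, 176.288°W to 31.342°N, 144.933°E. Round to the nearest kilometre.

Δλ = 144.933 − -176.288 = 321.221°; wrapped into (−180°, 180°]: -38.779°.
Δφ = 31.342 − 38.851 = -7.509°.
a = sin²(Δφ/2) + cos φ₁ · cos φ₂ · sin²(Δλ/2) = 0.077597.
c = 2·atan2(√a, √(1−a)) = 0.56459 rad → d = 6371·c ≈ 3597.02 km.

3597 km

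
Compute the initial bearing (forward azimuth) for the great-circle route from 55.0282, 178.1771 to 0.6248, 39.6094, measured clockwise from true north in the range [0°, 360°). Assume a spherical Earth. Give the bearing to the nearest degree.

313°

Δλ = 39.6094 − 178.1771 = -138.5677°.
θ = atan2( sin Δλ · cos φ₂ , cos φ₁ · sin φ₂ − sin φ₁ · cos φ₂ · cos Δλ )
  = atan2(-0.66170, 0.62057) = -46.837° → normalised to [0°, 360°): 313.163°.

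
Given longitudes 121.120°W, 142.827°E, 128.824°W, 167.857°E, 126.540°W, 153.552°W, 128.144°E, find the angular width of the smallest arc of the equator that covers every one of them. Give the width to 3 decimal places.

Sort the longitudes: -153.552°, -128.824°, -126.540°, -121.120°, +128.144°, +142.827°, +167.857°.
Eastward gaps between consecutive values (wrapping around): 24.728°, 2.284°, 5.420°, 249.264°, 14.683°, 25.030°, 38.591°.
Largest gap = 249.264° ⇒ minimal covering band is its complement: 360° − 249.264° = 110.736°.
Band runs from +128.144° eastward to -121.120°, crossing the antimeridian.

110.736°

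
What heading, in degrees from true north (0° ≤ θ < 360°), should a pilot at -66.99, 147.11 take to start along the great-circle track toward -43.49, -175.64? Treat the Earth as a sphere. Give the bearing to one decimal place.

59.1°

Δλ = -175.64 − 147.11 = -322.75°; wrapped into (−180°, 180°]: 37.25°.
θ = atan2( sin Δλ · cos φ₂ , cos φ₁ · sin φ₂ − sin φ₁ · cos φ₂ · cos Δλ )
  = atan2(0.43914, 0.26252) = 59.128° → normalised to [0°, 360°): 59.128°.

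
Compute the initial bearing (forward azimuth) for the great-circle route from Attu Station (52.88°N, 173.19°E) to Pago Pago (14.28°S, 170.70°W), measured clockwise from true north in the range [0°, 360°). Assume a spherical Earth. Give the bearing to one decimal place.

163.2°

Δλ = -170.70 − 173.19 = -343.89°; wrapped into (−180°, 180°]: 16.11°.
θ = atan2( sin Δλ · cos φ₂ , cos φ₁ · sin φ₂ − sin φ₁ · cos φ₂ · cos Δλ )
  = atan2(0.26891, -0.89125) = 163.210° → normalised to [0°, 360°): 163.210°.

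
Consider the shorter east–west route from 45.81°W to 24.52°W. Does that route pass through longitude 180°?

No

Signed shortest Δλ = ((-24.52 − -45.81 + 180) mod 360) − 180 = 21.29°.
Going east by 21.29° from -45.81° reaches -24.52° without touching 180°.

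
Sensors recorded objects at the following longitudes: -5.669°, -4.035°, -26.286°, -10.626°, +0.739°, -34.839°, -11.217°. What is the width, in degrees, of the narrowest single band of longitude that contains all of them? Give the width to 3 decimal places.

35.578°

Sort the longitudes: -34.839°, -26.286°, -11.217°, -10.626°, -5.669°, -4.035°, +0.739°.
Eastward gaps between consecutive values (wrapping around): 8.553°, 15.069°, 0.591°, 4.957°, 1.634°, 4.774°, 324.422°.
Largest gap = 324.422° ⇒ minimal covering band is its complement: 360° − 324.422° = 35.578°.
Band runs from -34.839° eastward to +0.739°.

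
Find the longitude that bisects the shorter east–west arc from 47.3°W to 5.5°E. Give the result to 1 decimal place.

Signed shortest Δλ from -47.3° to +5.5° is +52.8°.
Midpoint longitude = -47.3° + (+52.8°)/2 = -47.3° + 26.4° = -20.9°.

20.9°W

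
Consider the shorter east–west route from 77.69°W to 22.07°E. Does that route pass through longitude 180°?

No

Signed shortest Δλ = ((22.07 − -77.69 + 180) mod 360) − 180 = 99.76°.
Going east by 99.76° from -77.69° reaches +22.07° without touching 180°.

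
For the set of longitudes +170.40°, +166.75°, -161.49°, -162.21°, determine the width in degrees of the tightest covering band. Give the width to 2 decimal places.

Sort the longitudes: -162.21°, -161.49°, +166.75°, +170.40°.
Eastward gaps between consecutive values (wrapping around): 0.72°, 328.24°, 3.65°, 27.39°.
Largest gap = 328.24° ⇒ minimal covering band is its complement: 360° − 328.24° = 31.76°.
Band runs from +166.75° eastward to -161.49°, crossing the antimeridian.

31.76°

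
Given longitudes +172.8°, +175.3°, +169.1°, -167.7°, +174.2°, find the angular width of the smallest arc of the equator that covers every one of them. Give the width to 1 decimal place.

23.2°

Sort the longitudes: -167.7°, +169.1°, +172.8°, +174.2°, +175.3°.
Eastward gaps between consecutive values (wrapping around): 336.8°, 3.7°, 1.4°, 1.1°, 17.0°.
Largest gap = 336.8° ⇒ minimal covering band is its complement: 360° − 336.8° = 23.2°.
Band runs from +169.1° eastward to -167.7°, crossing the antimeridian.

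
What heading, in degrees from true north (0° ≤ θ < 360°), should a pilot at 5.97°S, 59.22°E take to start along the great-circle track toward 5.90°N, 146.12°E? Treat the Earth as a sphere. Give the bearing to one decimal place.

83.8°

Δλ = 146.12 − 59.22 = 86.90°.
θ = atan2( sin Δλ · cos φ₂ , cos φ₁ · sin φ₂ − sin φ₁ · cos φ₂ · cos Δλ )
  = atan2(0.99325, 0.10783) = 83.804° → normalised to [0°, 360°): 83.804°.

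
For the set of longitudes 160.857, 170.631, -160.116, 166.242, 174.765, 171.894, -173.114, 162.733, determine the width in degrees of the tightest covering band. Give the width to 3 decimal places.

Sort the longitudes: -173.114°, -160.116°, +160.857°, +162.733°, +166.242°, +170.631°, +171.894°, +174.765°.
Eastward gaps between consecutive values (wrapping around): 12.998°, 320.973°, 1.876°, 3.509°, 4.389°, 1.263°, 2.871°, 12.121°.
Largest gap = 320.973° ⇒ minimal covering band is its complement: 360° − 320.973° = 39.027°.
Band runs from +160.857° eastward to -160.116°, crossing the antimeridian.

39.027°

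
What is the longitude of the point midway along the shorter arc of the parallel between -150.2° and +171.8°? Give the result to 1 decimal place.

-169.2°

Signed shortest Δλ from -150.2° to +171.8° is -38.0°.
Midpoint longitude = -150.2° + (-38.0°)/2 = -150.2° − 19.0° = -169.2°.
(The naïve average (-150.2 + +171.8)/2 = 10.8° is on the wrong side of the globe.)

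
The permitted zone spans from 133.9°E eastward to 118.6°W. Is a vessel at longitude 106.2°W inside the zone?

No

Band width going east from +133.9° to -118.6°: ((-118.6 − 133.9) mod 360) = 107.5°.
Offset of -106.2° east of the west edge: ((-106.2 − 133.9) mod 360) = 119.9°.
119.9° > 107.5° ⇒ outside.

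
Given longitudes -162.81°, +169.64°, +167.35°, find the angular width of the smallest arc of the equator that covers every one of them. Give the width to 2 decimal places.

Sort the longitudes: -162.81°, +167.35°, +169.64°.
Eastward gaps between consecutive values (wrapping around): 330.16°, 2.29°, 27.55°.
Largest gap = 330.16° ⇒ minimal covering band is its complement: 360° − 330.16° = 29.84°.
Band runs from +167.35° eastward to -162.81°, crossing the antimeridian.

29.84°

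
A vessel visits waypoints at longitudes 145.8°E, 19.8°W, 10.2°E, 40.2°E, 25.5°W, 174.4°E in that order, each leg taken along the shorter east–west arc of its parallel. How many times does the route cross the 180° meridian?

1

Leg 1: +145.8° → -19.8°, shortest Δλ = -165.6° (west) — does not cross 180°.
Leg 2: -19.8° → +10.2°, shortest Δλ = 30.0° (east) — does not cross 180°.
Leg 3: +10.2° → +40.2°, shortest Δλ = 30.0° (east) — does not cross 180°.
Leg 4: +40.2° → -25.5°, shortest Δλ = -65.7° (west) — does not cross 180°.
Leg 5: -25.5° → +174.4°, shortest Δλ = -160.1° (west) — crosses 180°.
Total crossings: 1.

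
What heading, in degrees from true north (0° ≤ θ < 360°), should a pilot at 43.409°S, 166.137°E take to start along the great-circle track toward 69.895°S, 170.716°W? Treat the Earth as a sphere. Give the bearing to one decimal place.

163.8°

Δλ = -170.716 − 166.137 = -336.853°; wrapped into (−180°, 180°]: 23.147°.
θ = atan2( sin Δλ · cos φ₂ , cos φ₁ · sin φ₂ − sin φ₁ · cos φ₂ · cos Δλ )
  = atan2(0.13512, -0.46499) = 163.797° → normalised to [0°, 360°): 163.797°.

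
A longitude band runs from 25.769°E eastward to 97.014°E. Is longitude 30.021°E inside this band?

Band width going east from +25.769° to +97.014°: ((97.014 − 25.769) mod 360) = 71.245°.
Offset of +30.021° east of the west edge: ((30.021 − 25.769) mod 360) = 4.252°.
4.252° ≤ 71.245° ⇒ inside.

Yes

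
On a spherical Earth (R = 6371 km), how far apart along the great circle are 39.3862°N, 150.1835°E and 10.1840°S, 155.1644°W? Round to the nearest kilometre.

Δλ = -155.1644 − 150.1835 = -305.3479°; wrapped into (−180°, 180°]: 54.6521°.
Δφ = -10.1840 − 39.3862 = -49.5702°.
a = sin²(Δφ/2) + cos φ₁ · cos φ₂ · sin²(Δλ/2) = 0.336046.
c = 2·atan2(√a, √(1−a)) = 1.23671 rad → d = 6371·c ≈ 7879.07 km.

7879 km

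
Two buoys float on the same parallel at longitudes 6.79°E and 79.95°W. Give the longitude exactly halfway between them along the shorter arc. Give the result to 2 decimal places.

Signed shortest Δλ from +6.79° to -79.95° is -86.74°.
Midpoint longitude = +6.79° + (-86.74°)/2 = +6.79° − 43.37° = -36.58°.

36.58°W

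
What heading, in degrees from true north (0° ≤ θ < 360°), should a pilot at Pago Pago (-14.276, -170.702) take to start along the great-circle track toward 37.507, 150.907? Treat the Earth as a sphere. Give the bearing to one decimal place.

Δλ = 150.907 − -170.702 = 321.609°; wrapped into (−180°, 180°]: -38.391°.
θ = atan2( sin Δλ · cos φ₂ , cos φ₁ · sin φ₂ − sin φ₁ · cos φ₂ · cos Δλ )
  = atan2(-0.49265, 0.74338) = -33.533° → normalised to [0°, 360°): 326.467°.

326.5°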